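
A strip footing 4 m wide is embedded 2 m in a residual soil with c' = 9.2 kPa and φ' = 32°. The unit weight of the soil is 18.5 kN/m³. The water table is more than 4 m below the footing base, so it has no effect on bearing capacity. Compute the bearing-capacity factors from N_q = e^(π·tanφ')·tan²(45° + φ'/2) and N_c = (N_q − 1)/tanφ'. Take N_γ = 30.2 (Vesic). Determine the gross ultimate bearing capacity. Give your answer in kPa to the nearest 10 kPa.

tan32° = 0.6249, so N_q = e^(π×0.6249)·tan²(61°) = 7.121 × 3.255 = 23.18.
N_c = (23.18 − 1)/tan32° = 35.49.
Effective surcharge at the founding depth q = γ·D_f = 18.5 × 2 = 37 kPa.
q_ult = c·N_c + q·N_q + 0.5·γ·B·N_γ
     = 9.2 × 35.49 + 37 × 23.177 + 0.5 × 18.5 × 4 × 30.2
     = 326.51 + 857.54 + 1117.4 = 2301.5 kPa.

q_ult ≈ 2300 kPa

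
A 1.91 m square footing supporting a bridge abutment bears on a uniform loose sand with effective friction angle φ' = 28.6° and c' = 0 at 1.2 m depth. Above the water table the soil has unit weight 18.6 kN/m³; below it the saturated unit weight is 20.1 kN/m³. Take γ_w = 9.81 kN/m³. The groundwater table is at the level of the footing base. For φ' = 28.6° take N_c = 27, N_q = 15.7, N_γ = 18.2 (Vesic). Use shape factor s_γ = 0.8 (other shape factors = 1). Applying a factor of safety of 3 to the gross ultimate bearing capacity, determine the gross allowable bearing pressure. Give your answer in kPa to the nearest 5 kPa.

q_all ≈ 165 kPa

Effective surcharge at the founding depth q = γ·D_f = 18.6 × 1.2 = 22.32 kPa.
The water table coincides with the base, so in the self-weight term γ → γ' = 10.29 kN/m³.
q_ult = q·N_q + 0.5·γ·B·N_γ·s_γ
     = 22.32 × 15.7 + 0.5 × 10.29 × 1.91 × 18.2 × 0.8
     = 350.42 + 143.08 = 493.5 kPa.
q_all = q_ult / FS = 493.5 / 3 = 164.5 kPa.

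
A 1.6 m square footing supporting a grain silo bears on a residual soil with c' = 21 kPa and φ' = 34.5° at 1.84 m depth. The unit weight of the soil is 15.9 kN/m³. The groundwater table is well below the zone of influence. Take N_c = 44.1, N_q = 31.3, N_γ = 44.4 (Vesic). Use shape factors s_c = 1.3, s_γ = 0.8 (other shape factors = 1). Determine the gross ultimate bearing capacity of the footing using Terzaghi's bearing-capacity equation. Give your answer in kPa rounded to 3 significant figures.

Effective surcharge at the founding depth q = γ·D_f = 15.9 × 1.84 = 29.256 kPa.
q_ult = c·N_c·s_c + q·N_q + 0.5·γ·B·N_γ·s_γ
     = 21 × 44.1 × 1.3 + 29.256 × 31.3 + 0.5 × 15.9 × 1.6 × 44.4 × 0.8
     = 1203.9 + 915.71 + 451.81 = 2571.5 kPa.

q_ult ≈ 2570 kPa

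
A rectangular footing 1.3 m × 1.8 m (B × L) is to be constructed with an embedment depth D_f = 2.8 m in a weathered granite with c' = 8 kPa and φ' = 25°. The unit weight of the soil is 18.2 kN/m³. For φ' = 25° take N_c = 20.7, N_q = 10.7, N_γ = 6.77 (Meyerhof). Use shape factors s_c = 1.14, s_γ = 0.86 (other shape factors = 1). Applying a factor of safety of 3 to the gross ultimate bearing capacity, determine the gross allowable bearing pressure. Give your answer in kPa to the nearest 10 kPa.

q = γ·D_f = 18.2 × 2.8 = 50.96 kPa.
c·N_c·s_c = 8 × 20.7 × 1.14 = 188.78 kPa
q·N_q = 50.96 × 10.7 = 545.27 kPa
0.5·γ·B·N_γ·s_γ = 0.5 × 18.2 × 1.3 × 6.77 × 0.86 = 68.877 kPa
q_ult = 188.78 + 545.27 + 68.877 = 802.93 kPa.
q_all = q_ult / FS = 802.93 / 3 = 267.64 kPa.

q_all ≈ 270 kPa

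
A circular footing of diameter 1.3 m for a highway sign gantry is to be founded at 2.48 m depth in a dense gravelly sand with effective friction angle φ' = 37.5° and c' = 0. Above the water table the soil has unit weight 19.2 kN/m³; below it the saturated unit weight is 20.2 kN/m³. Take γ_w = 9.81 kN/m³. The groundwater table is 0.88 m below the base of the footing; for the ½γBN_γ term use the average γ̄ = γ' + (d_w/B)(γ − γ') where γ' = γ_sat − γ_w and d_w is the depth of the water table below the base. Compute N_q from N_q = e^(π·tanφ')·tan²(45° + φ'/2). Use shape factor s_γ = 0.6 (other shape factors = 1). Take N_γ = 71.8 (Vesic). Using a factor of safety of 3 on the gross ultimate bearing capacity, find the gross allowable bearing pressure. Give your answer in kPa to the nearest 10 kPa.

q_all ≈ 880 kPa

N_q = e^(π·tan37.5°)·tan²(63.75°) = 45.81.
Effective surcharge at the founding depth q = γ·D_f = 19.2 × 2.48 = 47.616 kPa.
With d_w = 0.88 m < B, γ̄ = 10.39 + (0.88/1.3) × (19.2 − 10.39) = 16.354 kN/m³.
q_ult = q·N_q + 0.5·γ·B·N_γ·s_γ
     = 47.616 × 45.811 + 0.5 × 16.354 × 1.3 × 71.8 × 0.6
     = 2181.4 + 457.94 = 2639.3 kPa.
q_all = 2639.3 / 3 = 879.76 kPa.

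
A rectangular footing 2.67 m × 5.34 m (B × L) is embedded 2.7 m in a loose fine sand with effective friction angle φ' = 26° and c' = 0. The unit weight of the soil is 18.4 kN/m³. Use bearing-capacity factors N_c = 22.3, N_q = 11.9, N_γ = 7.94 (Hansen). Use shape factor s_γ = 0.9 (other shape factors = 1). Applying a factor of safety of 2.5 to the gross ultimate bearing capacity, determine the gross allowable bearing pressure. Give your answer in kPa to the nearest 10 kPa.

q_all ≈ 310 kPa

q = γ·D_f = 18.4 × 2.7 = 49.68 kPa.
q·N_q = 49.68 × 11.9 = 591.19 kPa
0.5·γ·B·N_γ·s_γ = 0.5 × 18.4 × 2.67 × 7.94 × 0.9 = 175.53 kPa
q_ult = 591.19 + 175.53 = 766.73 kPa.
q_all = q_ult / FS = 766.73 / 2.5 = 306.69 kPa.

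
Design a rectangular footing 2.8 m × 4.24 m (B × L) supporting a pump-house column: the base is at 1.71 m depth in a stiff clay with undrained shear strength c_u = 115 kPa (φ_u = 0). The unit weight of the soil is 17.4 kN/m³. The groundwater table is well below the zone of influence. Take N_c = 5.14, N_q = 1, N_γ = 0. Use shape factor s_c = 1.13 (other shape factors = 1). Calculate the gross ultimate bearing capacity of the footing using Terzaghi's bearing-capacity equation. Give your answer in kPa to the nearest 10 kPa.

q_ult ≈ 700 kPa

Effective surcharge at the founding depth q = γ·D_f = 17.4 × 1.71 = 29.754 kPa.
q_ult = c·N_c·s_c + q·N_q
     = 115 × 5.14 × 1.13 + 29.754 × 1
     = 667.94 + 29.754 = 697.7 kPa.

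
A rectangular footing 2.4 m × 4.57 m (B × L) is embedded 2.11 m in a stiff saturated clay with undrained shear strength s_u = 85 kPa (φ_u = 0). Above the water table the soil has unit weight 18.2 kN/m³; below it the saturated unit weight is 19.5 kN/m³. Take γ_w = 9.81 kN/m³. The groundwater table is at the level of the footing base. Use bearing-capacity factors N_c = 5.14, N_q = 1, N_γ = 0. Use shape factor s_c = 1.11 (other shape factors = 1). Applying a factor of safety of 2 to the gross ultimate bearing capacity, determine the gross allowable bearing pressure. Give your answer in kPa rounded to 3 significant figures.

q_all ≈ 262 kPa

q = γ·D_f = 18.2 × 2.11 = 38.402 kPa.
c·N_c·s_c = 85 × 5.14 × 1.11 = 484.96 kPa
q·N_q = 38.402 × 1 = 38.402 kPa
q_ult = 484.96 + 38.402 = 523.36 kPa.
q_all = q_ult / FS = 523.36 / 2 = 261.68 kPa.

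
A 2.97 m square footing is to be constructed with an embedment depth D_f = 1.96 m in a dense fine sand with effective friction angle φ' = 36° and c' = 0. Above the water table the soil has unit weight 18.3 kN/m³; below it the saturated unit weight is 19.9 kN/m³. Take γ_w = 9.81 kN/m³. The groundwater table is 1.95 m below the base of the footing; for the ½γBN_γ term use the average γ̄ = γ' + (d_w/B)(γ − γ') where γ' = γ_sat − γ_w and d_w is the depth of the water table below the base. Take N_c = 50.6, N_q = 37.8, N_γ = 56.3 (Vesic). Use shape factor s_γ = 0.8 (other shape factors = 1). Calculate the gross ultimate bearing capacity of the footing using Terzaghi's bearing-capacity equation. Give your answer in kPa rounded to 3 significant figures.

q = γ·D_f = 18.3 × 1.96 = 35.868 kPa.
γ' = 10.09 kN/m³; averaging over the depth B below the base, γ̄ = γ' + (d_w/B)(γ − γ') = 15.48 kN/m³.
q·N_q = 35.868 × 37.8 = 1355.8 kPa
0.5·γ·B·N_γ·s_γ = 0.5 × 15.48 × 2.97 × 56.3 × 0.8 = 1035.4 kPa
q_ult = 1355.8 + 1035.4 = 2391.2 kPa.

q_ult ≈ 2390 kPa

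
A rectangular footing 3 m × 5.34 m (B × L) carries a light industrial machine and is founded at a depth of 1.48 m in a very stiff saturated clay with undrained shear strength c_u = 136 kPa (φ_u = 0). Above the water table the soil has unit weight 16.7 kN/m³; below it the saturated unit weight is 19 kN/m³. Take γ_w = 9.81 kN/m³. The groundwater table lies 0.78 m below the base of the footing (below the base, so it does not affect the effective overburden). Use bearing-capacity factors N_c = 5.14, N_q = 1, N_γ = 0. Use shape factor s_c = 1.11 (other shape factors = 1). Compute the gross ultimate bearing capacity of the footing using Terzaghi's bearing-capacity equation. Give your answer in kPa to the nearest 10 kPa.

q_ult ≈ 800 kPa

Overburden at base level: q = 16.7 × 1.48 = 24.716 kPa.
Cohesion term c·N_c·s_c = 136 × 5.14 × 1.11 = 775.93 kPa; surcharge term q·N_q = 24.716 × 1 = 24.716 kPa.
q_ult = 775.93 + 24.716 = 800.65 kPa.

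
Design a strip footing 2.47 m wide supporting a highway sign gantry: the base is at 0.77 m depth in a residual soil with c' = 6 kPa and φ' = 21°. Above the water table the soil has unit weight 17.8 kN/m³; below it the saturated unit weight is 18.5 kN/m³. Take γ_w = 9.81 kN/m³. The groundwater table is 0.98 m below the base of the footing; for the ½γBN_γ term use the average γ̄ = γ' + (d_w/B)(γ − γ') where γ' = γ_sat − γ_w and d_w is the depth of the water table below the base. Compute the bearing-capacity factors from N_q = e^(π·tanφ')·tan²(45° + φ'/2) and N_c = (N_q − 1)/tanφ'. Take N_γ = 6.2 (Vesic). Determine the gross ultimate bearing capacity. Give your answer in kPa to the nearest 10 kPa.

q_ult ≈ 290 kPa

tan21° = 0.3839, so N_q = e^(π×0.3839)·tan²(55.5°) = 3.34 × 2.117 = 7.07.
N_c = (7.07 − 1)/tan21° = 15.81.
q = γ·D_f = 17.8 × 0.77 = 13.706 kPa.
γ' = 8.69 kN/m³; averaging over the depth B below the base, γ̄ = γ' + (d_w/B)(γ − γ') = 12.304 kN/m³.
c·N_c = 6 × 15.815 = 94.889 kPa
q·N_q = 13.706 × 7.0708 = 96.912 kPa
0.5·γ·B·N_γ = 0.5 × 12.304 × 2.47 × 6.2 = 94.216 kPa
q_ult = 94.889 + 96.912 + 94.216 = 286.02 kPa.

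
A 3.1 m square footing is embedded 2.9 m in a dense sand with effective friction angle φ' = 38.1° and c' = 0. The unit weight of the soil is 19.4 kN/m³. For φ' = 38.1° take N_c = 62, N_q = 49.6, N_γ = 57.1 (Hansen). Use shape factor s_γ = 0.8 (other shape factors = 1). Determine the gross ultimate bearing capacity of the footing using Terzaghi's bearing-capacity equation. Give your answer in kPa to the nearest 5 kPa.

q = γ·D_f = 19.4 × 2.9 = 56.26 kPa.
q·N_q = 56.26 × 49.6 = 2790.5 kPa
0.5·γ·B·N_γ·s_γ = 0.5 × 19.4 × 3.1 × 57.1 × 0.8 = 1373.6 kPa
q_ult = 2790.5 + 1373.6 = 4164.1 kPa.

q_ult ≈ 4165 kPa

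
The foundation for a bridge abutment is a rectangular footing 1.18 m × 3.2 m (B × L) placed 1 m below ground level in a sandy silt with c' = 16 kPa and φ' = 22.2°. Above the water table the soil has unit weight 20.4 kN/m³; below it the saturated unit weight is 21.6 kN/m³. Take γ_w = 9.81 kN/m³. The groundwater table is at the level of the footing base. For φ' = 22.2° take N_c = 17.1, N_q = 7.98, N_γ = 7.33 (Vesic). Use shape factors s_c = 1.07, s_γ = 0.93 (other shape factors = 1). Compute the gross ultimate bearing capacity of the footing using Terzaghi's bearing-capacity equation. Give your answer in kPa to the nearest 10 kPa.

Effective surcharge at the founding depth q = γ·D_f = 20.4 × 1 = 20.4 kPa.
The water table coincides with the base, so in the self-weight term γ → γ' = 11.79 kN/m³.
q_ult = c·N_c·s_c + q·N_q + 0.5·γ·B·N_γ·s_γ
     = 16 × 17.1 × 1.07 + 20.4 × 7.98 + 0.5 × 11.79 × 1.18 × 7.33 × 0.93
     = 292.75 + 162.79 + 47.419 = 502.96 kPa.

q_ult ≈ 500 kPa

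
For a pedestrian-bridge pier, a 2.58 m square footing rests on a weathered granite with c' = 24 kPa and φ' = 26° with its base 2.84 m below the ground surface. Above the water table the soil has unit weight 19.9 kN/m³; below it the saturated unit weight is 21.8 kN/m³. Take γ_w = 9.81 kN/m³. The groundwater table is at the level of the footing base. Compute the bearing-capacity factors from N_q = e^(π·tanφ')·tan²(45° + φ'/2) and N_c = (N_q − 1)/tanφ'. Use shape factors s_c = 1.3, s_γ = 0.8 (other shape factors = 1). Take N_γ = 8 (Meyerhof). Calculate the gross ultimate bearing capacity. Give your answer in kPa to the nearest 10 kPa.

q_ult ≈ 1460 kPa

tan26° = 0.4877, so N_q = e^(π×0.4877)·tan²(58°) = 4.629 × 2.561 = 11.85.
N_c = (11.85 − 1)/tan26° = 22.25.
q = γ·D_f = 19.9 × 2.84 = 56.516 kPa.
For the ½γBN_γ term take γ' = 21.8 − 9.81 = 11.99 kN/m³ (soil below base is submerged).
c·N_c·s_c = 24 × 22.254 × 1.3 = 694.34 kPa
q·N_q = 56.516 × 11.854 = 669.95 kPa
0.5·γ·B·N_γ·s_γ = 0.5 × 11.99 × 2.58 × 8 × 0.8 = 98.989 kPa
q_ult = 694.34 + 669.95 + 98.989 = 1463.3 kPa.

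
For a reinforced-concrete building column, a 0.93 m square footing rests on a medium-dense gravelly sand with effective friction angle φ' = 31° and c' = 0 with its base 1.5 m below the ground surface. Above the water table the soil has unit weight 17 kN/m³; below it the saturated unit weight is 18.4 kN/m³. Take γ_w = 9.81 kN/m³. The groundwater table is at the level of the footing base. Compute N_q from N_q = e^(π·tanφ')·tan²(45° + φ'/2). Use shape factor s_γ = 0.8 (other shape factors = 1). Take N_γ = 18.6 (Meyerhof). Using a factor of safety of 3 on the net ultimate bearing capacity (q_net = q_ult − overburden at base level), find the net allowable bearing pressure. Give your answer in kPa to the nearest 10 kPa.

N_q = e^(π·tan31°)·tan²(60.5°) = 20.63.
Effective surcharge at the founding depth q = γ·D_f = 17 × 1.5 = 25.5 kPa.
The water table coincides with the base, so in the self-weight term γ → γ' = 8.59 kN/m³.
q_ult = q·N_q + 0.5·γ·B·N_γ·s_γ
     = 25.5 × 20.631 + 0.5 × 8.59 × 0.93 × 18.6 × 0.8
     = 526.09 + 59.436 = 585.52 kPa.
q_net = 585.52 − 25.5 = 560.02 kPa.
q_all(net) = 560.02 / 3 = 186.67 kPa.

q_all(net) ≈ 190 kPa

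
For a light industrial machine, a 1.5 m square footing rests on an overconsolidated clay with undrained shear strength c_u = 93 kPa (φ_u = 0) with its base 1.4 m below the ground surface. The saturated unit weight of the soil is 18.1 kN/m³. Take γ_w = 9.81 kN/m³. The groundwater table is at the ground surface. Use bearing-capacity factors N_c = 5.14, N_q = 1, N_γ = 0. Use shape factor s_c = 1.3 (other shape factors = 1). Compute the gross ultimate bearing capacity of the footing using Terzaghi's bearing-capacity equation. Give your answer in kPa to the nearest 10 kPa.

Water table at ground surface, so effective unit weight γ' = 18.1 − 9.81 = 8.29 kN/m³ is used throughout; overburden q = 8.29 × 1.4 = 11.606 kPa.
Cohesion term c·N_c·s_c = 93 × 5.14 × 1.3 = 621.43 kPa; surcharge term q·N_q = 11.606 × 1 = 11.606 kPa.
q_ult = 621.43 + 11.606 = 633.03 kPa.

q_ult ≈ 630 kPa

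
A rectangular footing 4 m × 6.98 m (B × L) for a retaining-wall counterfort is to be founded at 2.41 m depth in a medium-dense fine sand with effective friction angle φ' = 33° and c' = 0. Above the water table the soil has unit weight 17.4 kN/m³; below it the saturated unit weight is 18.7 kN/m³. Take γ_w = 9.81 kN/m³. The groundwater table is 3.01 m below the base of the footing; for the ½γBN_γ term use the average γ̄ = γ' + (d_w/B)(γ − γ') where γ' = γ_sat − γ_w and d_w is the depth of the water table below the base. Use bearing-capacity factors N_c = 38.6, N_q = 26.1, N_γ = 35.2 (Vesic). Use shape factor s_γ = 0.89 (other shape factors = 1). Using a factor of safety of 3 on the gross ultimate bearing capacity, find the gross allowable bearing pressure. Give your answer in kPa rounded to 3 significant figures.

q_all ≈ 684 kPa

Overburden at base level: q = 17.4 × 2.41 = 41.934 kPa.
The water table is 3.01 m below the base (< B = 4 m), so the ½γBN_γ term uses γ̄ = γ' + (d_w/B)(γ − γ') = 8.89 + (3.01/4)(17.4 − 8.89) = 15.294 kN/m³.
Surcharge term q·N_q = 41.934 × 26.1 = 1094.5 kPa; self-weight term 0.5·γ·B·N_γ·s_γ = 0.5 × 15.294 × 4 × 35.2 × 0.89 = 958.25 kPa.
q_ult = 1094.5 + 958.25 = 2052.7 kPa.
q_all = 2052.7 / 3 = 684.24 kPa.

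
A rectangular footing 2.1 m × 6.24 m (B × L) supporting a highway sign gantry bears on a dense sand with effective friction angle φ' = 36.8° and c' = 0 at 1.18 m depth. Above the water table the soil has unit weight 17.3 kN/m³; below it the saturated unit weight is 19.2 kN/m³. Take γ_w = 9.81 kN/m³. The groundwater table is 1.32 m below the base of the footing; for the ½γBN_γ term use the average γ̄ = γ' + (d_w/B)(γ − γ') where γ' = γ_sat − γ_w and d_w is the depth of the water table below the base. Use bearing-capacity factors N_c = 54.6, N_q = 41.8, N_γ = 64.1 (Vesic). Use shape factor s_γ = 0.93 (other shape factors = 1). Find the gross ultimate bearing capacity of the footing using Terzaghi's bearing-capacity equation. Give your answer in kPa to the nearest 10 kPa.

q_ult ≈ 1750 kPa

q = γ·D_f = 17.3 × 1.18 = 20.414 kPa.
γ' = 9.39 kN/m³; averaging over the depth B below the base, γ̄ = γ' + (d_w/B)(γ − γ') = 14.362 kN/m³.
q·N_q = 20.414 × 41.8 = 853.31 kPa
0.5·γ·B·N_γ·s_γ = 0.5 × 14.362 × 2.1 × 64.1 × 0.93 = 898.97 kPa
q_ult = 853.31 + 898.97 = 1752.3 kPa.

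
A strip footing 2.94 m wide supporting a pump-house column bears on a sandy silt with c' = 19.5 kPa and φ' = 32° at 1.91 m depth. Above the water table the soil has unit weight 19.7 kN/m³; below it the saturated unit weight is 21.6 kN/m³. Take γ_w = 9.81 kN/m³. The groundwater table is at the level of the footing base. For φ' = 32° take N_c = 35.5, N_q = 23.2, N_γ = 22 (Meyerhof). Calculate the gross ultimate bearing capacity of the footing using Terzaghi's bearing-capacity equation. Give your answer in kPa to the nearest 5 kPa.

Overburden at base level: q = 19.7 × 1.91 = 37.627 kPa.
Below the base the soil is submerged, so the ½γBN_γ term uses γ' = 21.6 − 9.81 = 11.79 kN/m³.
Cohesion term c·N_c = 19.5 × 35.5 = 692.25 kPa; surcharge term q·N_q = 37.627 × 23.2 = 872.95 kPa; self-weight term 0.5·γ·B·N_γ = 0.5 × 11.79 × 2.94 × 22 = 381.29 kPa.
q_ult = 692.25 + 872.95 + 381.29 = 1946.5 kPa.

q_ult ≈ 1945 kPa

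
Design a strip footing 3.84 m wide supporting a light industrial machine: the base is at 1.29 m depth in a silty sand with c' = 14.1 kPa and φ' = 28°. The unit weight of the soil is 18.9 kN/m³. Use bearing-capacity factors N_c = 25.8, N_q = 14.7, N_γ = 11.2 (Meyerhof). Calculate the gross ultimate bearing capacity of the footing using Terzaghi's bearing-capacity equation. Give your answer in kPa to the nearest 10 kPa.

q_ult ≈ 1130 kPa

Effective surcharge at the founding depth q = γ·D_f = 18.9 × 1.29 = 24.381 kPa.
q_ult = c·N_c + q·N_q + 0.5·γ·B·N_γ
     = 14.1 × 25.8 + 24.381 × 14.7 + 0.5 × 18.9 × 3.84 × 11.2
     = 363.78 + 358.4 + 406.43 = 1128.6 kPa.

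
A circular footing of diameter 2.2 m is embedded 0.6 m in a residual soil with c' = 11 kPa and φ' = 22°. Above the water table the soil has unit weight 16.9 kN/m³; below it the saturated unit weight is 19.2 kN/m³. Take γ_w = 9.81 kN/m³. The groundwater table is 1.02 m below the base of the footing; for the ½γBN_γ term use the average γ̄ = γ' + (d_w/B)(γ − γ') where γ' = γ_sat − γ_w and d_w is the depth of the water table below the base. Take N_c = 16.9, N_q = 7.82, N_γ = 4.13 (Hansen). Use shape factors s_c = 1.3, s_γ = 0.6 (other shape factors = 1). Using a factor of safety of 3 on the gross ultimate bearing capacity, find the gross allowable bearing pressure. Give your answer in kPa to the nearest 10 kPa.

Effective surcharge at the founding depth q = γ·D_f = 16.9 × 0.6 = 10.14 kPa.
With d_w = 1.02 m < B, γ̄ = 9.39 + (1.02/2.2) × (16.9 − 9.39) = 12.872 kN/m³.
q_ult = c·N_c·s_c + q·N_q + 0.5·γ·B·N_γ·s_γ
     = 11 × 16.9 × 1.3 + 10.14 × 7.82 + 0.5 × 12.872 × 2.2 × 4.13 × 0.6
     = 241.67 + 79.295 + 35.086 = 356.05 kPa.
q_all = 356.05 / 3 = 118.68 kPa.

q_all ≈ 120 kPa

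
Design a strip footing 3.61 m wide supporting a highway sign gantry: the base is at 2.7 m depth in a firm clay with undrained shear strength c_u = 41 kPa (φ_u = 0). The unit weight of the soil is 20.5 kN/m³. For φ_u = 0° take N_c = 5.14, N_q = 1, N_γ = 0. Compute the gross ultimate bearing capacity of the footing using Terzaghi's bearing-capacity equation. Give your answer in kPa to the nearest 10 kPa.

Overburden at base level: q = 20.5 × 2.7 = 55.35 kPa.
Cohesion term c·N_c = 41 × 5.14 = 210.74 kPa; surcharge term q·N_q = 55.35 × 1 = 55.35 kPa.
q_ult = 210.74 + 55.35 = 266.09 kPa.

q_ult ≈ 270 kPa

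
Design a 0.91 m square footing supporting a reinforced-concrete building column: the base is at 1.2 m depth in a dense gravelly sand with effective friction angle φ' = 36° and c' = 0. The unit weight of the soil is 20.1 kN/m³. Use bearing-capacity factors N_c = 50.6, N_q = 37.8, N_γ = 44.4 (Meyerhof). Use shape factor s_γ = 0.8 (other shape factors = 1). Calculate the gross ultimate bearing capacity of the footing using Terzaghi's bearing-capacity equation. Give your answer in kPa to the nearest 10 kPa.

q = γ·D_f = 20.1 × 1.2 = 24.12 kPa.
q·N_q = 24.12 × 37.8 = 911.74 kPa
0.5·γ·B·N_γ·s_γ = 0.5 × 20.1 × 0.91 × 44.4 × 0.8 = 324.85 kPa
q_ult = 911.74 + 324.85 = 1236.6 kPa.

q_ult ≈ 1240 kPa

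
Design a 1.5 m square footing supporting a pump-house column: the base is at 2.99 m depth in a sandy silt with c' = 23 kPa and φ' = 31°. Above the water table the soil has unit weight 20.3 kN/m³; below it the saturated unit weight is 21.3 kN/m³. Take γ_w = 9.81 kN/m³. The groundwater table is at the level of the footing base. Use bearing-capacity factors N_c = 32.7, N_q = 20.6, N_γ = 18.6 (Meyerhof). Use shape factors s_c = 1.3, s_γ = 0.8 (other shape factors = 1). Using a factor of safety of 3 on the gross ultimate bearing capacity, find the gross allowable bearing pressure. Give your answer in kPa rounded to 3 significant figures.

q_all ≈ 785 kPa

Overburden at base level: q = 20.3 × 2.99 = 60.697 kPa.
Below the base the soil is submerged, so the ½γBN_γ term uses γ' = 21.3 − 9.81 = 11.49 kN/m³.
Cohesion term c·N_c·s_c = 23 × 32.7 × 1.3 = 977.73 kPa; surcharge term q·N_q = 60.697 × 20.6 = 1250.4 kPa; self-weight term 0.5·γ·B·N_γ·s_γ = 0.5 × 11.49 × 1.5 × 18.6 × 0.8 = 128.23 kPa.
q_ult = 977.73 + 1250.4 + 128.23 = 2356.3 kPa.
q_all = 2356.3 / 3 = 785.44 kPa.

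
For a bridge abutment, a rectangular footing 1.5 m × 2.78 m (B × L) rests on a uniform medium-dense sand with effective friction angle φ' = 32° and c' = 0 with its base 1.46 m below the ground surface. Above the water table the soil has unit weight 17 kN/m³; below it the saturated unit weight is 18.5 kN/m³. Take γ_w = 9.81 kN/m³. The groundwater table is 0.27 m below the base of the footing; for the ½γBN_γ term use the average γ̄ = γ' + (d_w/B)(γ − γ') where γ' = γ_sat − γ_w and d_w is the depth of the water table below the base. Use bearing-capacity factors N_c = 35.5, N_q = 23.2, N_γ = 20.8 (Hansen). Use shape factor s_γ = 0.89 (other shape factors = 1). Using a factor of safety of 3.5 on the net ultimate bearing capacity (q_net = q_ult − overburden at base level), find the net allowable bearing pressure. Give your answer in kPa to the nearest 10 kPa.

Overburden at base level: q = 17 × 1.46 = 24.82 kPa.
The water table is 0.27 m below the base (< B = 1.5 m), so the ½γBN_γ term uses γ̄ = γ' + (d_w/B)(γ − γ') = 8.69 + (0.27/1.5)(17 − 8.69) = 10.186 kN/m³.
Surcharge term q·N_q = 24.82 × 23.2 = 575.82 kPa; self-weight term 0.5·γ·B·N_γ·s_γ = 0.5 × 10.186 × 1.5 × 20.8 × 0.89 = 141.42 kPa.
q_ult = 575.82 + 141.42 = 717.24 kPa.
q_net = 717.24 − 24.82 = 692.42 kPa.
q_all(net) = 692.42 / 3.5 = 197.84 kPa.

q_all(net) ≈ 200 kPa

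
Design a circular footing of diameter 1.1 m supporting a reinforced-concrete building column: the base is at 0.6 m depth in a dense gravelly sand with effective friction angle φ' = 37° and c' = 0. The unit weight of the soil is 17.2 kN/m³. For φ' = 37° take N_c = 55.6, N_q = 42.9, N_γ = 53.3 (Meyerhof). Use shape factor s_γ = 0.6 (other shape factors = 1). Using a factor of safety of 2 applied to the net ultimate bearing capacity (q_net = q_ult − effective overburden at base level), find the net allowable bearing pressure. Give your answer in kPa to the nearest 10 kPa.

q = γ·D_f = 17.2 × 0.6 = 10.32 kPa.
q·N_q = 10.32 × 42.9 = 442.73 kPa
0.5·γ·B·N_γ·s_γ = 0.5 × 17.2 × 1.1 × 53.3 × 0.6 = 302.53 kPa
q_ult = 442.73 + 302.53 = 745.26 kPa.
Net ultimate: q_net = 745.26 − 10.32 = 734.94 kPa.
q_all(net) = 734.94 / 2 = 367.47 kPa.

q_all(net) ≈ 370 kPa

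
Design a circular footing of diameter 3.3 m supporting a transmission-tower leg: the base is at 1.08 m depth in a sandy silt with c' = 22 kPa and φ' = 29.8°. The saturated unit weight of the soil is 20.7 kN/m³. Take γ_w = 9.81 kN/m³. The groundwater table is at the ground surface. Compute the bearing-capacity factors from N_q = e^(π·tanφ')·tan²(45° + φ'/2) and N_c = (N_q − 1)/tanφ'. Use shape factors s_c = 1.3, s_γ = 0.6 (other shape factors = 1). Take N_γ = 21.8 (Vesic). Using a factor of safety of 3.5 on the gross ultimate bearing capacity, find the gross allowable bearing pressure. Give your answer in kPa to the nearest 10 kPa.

N_q = e^(π·tan29.8°)·tan²(59.9°) = 17.99; N_c = (N_q − 1)/tanφ' = 29.66.
With the water table at the surface the whole profile is submerged: γ' = 20.7 − 9.81 = 10.89 kN/m³, so q = γ'·D_f = 11.761 kPa; the same γ' applies in the ½γBN_γ term.
q_ult = c·N_c·s_c + q·N_q + 0.5·γ·B·N_γ·s_γ
     = 22 × 29.665 × 1.3 + 11.761 × 17.989 + 0.5 × 10.89 × 3.3 × 21.8 × 0.6
     = 848.41 + 211.57 + 235.03 = 1295 kPa.
q_all = 1295 / 3.5 = 370 kPa.

q_all ≈ 370 kPa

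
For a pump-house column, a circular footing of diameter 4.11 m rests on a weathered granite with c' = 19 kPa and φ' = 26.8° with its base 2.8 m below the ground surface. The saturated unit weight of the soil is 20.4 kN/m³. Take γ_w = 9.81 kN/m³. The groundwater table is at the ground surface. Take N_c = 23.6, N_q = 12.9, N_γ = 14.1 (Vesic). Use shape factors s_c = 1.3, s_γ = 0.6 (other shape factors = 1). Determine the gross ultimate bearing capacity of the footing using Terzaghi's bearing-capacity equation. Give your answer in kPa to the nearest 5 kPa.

q_ult ≈ 1150 kPa

With the water table at the surface the whole profile is submerged: γ' = 20.4 − 9.81 = 10.59 kN/m³, so q = γ'·D_f = 29.652 kPa; the same γ' applies in the ½γBN_γ term.
q_ult = c·N_c·s_c + q·N_q + 0.5·γ·B·N_γ·s_γ
     = 19 × 23.6 × 1.3 + 29.652 × 12.9 + 0.5 × 10.59 × 4.11 × 14.1 × 0.6
     = 582.92 + 382.51 + 184.11 = 1149.5 kPa.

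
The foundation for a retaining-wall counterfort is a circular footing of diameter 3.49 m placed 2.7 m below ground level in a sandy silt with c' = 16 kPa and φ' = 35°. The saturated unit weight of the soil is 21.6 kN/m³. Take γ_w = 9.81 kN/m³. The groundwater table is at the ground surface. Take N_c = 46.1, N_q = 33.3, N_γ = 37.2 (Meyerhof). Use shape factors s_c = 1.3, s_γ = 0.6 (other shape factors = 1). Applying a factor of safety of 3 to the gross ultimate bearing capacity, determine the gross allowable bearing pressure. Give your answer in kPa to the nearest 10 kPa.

q_all ≈ 830 kPa

Water table at ground surface, so effective unit weight γ' = 21.6 − 9.81 = 11.79 kN/m³ is used throughout; overburden q = 11.79 × 2.7 = 31.833 kPa; the same γ' applies in the ½γBN_γ term.
Cohesion term c·N_c·s_c = 16 × 46.1 × 1.3 = 958.88 kPa; surcharge term q·N_q = 31.833 × 33.3 = 1060 kPa; self-weight term 0.5·γ·B·N_γ·s_γ = 0.5 × 11.79 × 3.49 × 37.2 × 0.6 = 459.2 kPa.
q_ult = 958.88 + 1060 + 459.2 = 2478.1 kPa.
q_all = q_ult / FS = 2478.1 / 3 = 826.04 kPa.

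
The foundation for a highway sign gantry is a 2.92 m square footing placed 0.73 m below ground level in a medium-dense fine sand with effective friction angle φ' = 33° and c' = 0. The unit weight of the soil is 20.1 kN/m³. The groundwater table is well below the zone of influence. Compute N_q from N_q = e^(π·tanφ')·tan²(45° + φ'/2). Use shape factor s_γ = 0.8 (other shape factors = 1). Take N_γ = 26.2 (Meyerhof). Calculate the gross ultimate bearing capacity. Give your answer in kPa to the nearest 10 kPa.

tan33° = 0.6494, so N_q = e^(π×0.6494)·tan²(61.5°) = 7.692 × 3.392 = 26.09.
Overburden at base level: q = 20.1 × 0.73 = 14.673 kPa.
Surcharge term q·N_q = 14.673 × 26.092 = 382.85 kPa; self-weight term 0.5·γ·B·N_γ·s_γ = 0.5 × 20.1 × 2.92 × 26.2 × 0.8 = 615.09 kPa.
q_ult = 382.85 + 615.09 = 997.94 kPa.

q_ult ≈ 1000 kPa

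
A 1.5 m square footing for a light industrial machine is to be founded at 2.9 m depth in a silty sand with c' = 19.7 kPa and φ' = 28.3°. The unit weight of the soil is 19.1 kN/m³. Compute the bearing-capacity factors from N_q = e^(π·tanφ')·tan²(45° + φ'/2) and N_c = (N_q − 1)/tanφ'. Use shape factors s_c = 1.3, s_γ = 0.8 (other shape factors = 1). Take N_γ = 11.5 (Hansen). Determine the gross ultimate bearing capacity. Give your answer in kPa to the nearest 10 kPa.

tan28.3° = 0.5384, so N_q = e^(π×0.5384)·tan²(59.15°) = 5.428 × 2.803 = 15.21.
N_c = (15.21 − 1)/tan28.3° = 26.4.
Overburden at base level: q = 19.1 × 2.9 = 55.39 kPa.
Cohesion term c·N_c·s_c = 19.7 × 26.399 × 1.3 = 676.07 kPa; surcharge term q·N_q = 55.39 × 15.214 = 842.72 kPa; self-weight term 0.5·γ·B·N_γ·s_γ = 0.5 × 19.1 × 1.5 × 11.5 × 0.8 = 131.79 kPa.
q_ult = 676.07 + 842.72 + 131.79 = 1650.6 kPa.

q_ult ≈ 1650 kPa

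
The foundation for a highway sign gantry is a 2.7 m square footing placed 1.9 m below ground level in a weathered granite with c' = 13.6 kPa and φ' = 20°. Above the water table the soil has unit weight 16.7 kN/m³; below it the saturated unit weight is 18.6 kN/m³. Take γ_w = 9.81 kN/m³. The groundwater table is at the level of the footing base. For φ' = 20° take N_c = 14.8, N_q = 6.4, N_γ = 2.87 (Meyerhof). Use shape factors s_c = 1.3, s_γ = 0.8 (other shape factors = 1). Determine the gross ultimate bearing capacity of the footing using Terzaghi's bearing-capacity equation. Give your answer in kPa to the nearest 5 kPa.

q_ult ≈ 490 kPa

q = γ·D_f = 16.7 × 1.9 = 31.73 kPa.
For the ½γBN_γ term take γ' = 18.6 − 9.81 = 8.79 kN/m³ (soil below base is submerged).
c·N_c·s_c = 13.6 × 14.8 × 1.3 = 261.66 kPa
q·N_q = 31.73 × 6.4 = 203.07 kPa
0.5·γ·B·N_γ·s_γ = 0.5 × 8.79 × 2.7 × 2.87 × 0.8 = 27.245 kPa
q_ult = 261.66 + 203.07 + 27.245 = 491.98 kPa.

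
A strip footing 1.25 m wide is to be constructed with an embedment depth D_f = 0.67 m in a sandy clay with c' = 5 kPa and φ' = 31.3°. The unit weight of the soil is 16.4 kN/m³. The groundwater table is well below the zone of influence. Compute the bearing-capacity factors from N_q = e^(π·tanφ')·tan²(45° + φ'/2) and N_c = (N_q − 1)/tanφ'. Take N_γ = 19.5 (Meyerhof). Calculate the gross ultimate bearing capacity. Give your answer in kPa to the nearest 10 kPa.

q_ult ≈ 600 kPa

tan31.3° = 0.608, so N_q = e^(π×0.608)·tan²(60.65°) = 6.754 × 3.162 = 21.36.
N_c = (21.36 − 1)/tan31.3° = 33.48.
q = γ·D_f = 16.4 × 0.67 = 10.988 kPa.
c·N_c = 5 × 33.485 = 167.42 kPa
q·N_q = 10.988 × 21.359 = 234.69 kPa
0.5·γ·B·N_γ = 0.5 × 16.4 × 1.25 × 19.5 = 199.88 kPa
q_ult = 167.42 + 234.69 + 199.88 = 601.99 kPa.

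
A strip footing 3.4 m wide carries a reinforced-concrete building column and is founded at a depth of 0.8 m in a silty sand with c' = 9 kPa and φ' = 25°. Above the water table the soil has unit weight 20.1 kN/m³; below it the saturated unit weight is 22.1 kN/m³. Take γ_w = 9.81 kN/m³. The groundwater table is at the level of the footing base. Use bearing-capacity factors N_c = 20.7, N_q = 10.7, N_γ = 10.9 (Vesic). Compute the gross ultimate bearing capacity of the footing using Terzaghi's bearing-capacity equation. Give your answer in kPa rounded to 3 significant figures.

Effective surcharge at the founding depth q = γ·D_f = 20.1 × 0.8 = 16.08 kPa.
The water table coincides with the base, so in the self-weight term γ → γ' = 12.29 kN/m³.
q_ult = c·N_c + q·N_q + 0.5·γ·B·N_γ
     = 9 × 20.7 + 16.08 × 10.7 + 0.5 × 12.29 × 3.4 × 10.9
     = 186.3 + 172.06 + 227.73 = 586.09 kPa.

q_ult ≈ 586 kPa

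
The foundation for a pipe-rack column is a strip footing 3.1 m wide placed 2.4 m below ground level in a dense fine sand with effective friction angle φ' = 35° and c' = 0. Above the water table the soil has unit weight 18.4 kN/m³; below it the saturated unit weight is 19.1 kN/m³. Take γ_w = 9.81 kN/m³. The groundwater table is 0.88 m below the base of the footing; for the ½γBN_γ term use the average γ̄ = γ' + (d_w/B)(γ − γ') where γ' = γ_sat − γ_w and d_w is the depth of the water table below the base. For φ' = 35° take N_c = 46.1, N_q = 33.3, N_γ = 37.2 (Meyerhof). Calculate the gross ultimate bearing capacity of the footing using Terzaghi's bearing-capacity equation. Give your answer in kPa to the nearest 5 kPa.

Overburden at base level: q = 18.4 × 2.4 = 44.16 kPa.
The water table is 0.88 m below the base (< B = 3.1 m), so the ½γBN_γ term uses γ̄ = γ' + (d_w/B)(γ − γ') = 9.29 + (0.88/3.1)(18.4 − 9.29) = 11.876 kN/m³.
Surcharge term q·N_q = 44.16 × 33.3 = 1470.5 kPa; self-weight term 0.5·γ·B·N_γ = 0.5 × 11.876 × 3.1 × 37.2 = 684.77 kPa.
q_ult = 1470.5 + 684.77 = 2155.3 kPa.

q_ult ≈ 2155 kPa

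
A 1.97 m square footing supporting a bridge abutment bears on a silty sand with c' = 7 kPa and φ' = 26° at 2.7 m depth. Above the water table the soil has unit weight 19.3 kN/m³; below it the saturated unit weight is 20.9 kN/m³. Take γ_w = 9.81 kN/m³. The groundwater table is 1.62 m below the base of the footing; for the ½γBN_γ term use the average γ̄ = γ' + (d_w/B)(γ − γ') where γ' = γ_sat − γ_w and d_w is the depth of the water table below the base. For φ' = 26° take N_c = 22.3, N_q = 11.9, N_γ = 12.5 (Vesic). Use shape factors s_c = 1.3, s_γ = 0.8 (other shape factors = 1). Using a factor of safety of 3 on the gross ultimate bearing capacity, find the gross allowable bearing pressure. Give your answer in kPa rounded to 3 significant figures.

q = γ·D_f = 19.3 × 2.7 = 52.11 kPa.
γ' = 11.09 kN/m³; averaging over the depth B below the base, γ̄ = γ' + (d_w/B)(γ − γ') = 17.841 kN/m³.
c·N_c·s_c = 7 × 22.3 × 1.3 = 202.93 kPa
q·N_q = 52.11 × 11.9 = 620.11 kPa
0.5·γ·B·N_γ·s_γ = 0.5 × 17.841 × 1.97 × 12.5 × 0.8 = 175.74 kPa
q_ult = 202.93 + 620.11 + 175.74 = 998.78 kPa.
q_all = 998.78 / 3 = 332.93 kPa.

q_all ≈ 333 kPa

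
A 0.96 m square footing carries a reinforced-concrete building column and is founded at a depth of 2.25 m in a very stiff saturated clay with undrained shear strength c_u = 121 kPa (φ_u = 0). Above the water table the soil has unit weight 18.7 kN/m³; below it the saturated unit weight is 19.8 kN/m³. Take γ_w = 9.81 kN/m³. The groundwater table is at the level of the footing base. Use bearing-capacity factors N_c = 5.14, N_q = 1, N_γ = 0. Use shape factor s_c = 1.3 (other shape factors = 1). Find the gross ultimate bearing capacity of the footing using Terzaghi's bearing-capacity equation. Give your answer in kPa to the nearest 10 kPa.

q_ult ≈ 850 kPa

q = γ·D_f = 18.7 × 2.25 = 42.075 kPa.
c·N_c·s_c = 121 × 5.14 × 1.3 = 808.52 kPa
q·N_q = 42.075 × 1 = 42.075 kPa
q_ult = 808.52 + 42.075 = 850.6 kPa.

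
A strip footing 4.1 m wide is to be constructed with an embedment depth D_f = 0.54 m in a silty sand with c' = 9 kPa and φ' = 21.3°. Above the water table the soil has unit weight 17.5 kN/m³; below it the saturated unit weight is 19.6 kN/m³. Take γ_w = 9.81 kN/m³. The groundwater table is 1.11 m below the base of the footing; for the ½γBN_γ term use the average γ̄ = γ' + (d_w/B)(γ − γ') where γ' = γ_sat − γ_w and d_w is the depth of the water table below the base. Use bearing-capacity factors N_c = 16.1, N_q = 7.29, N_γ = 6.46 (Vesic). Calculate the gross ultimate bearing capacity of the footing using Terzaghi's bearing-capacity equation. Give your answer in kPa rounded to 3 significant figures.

q = γ·D_f = 17.5 × 0.54 = 9.45 kPa.
γ' = 9.79 kN/m³; averaging over the depth B below the base, γ̄ = γ' + (d_w/B)(γ − γ') = 11.877 kN/m³.
c·N_c = 9 × 16.1 = 144.9 kPa
q·N_q = 9.45 × 7.29 = 68.891 kPa
0.5·γ·B·N_γ = 0.5 × 11.877 × 4.1 × 6.46 = 157.29 kPa
q_ult = 144.9 + 68.891 + 157.29 = 371.08 kPa.

q_ult ≈ 371 kPa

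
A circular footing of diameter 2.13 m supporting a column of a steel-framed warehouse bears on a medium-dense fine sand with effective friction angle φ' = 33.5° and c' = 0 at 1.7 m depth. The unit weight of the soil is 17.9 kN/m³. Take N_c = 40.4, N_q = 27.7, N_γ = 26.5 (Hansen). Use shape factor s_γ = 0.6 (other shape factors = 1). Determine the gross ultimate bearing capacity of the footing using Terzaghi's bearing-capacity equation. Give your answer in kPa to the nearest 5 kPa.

q_ult ≈ 1145 kPa

q = γ·D_f = 17.9 × 1.7 = 30.43 kPa.
q·N_q = 30.43 × 27.7 = 842.91 kPa
0.5·γ·B·N_γ·s_γ = 0.5 × 17.9 × 2.13 × 26.5 × 0.6 = 303.11 kPa
q_ult = 842.91 + 303.11 = 1146 kPa.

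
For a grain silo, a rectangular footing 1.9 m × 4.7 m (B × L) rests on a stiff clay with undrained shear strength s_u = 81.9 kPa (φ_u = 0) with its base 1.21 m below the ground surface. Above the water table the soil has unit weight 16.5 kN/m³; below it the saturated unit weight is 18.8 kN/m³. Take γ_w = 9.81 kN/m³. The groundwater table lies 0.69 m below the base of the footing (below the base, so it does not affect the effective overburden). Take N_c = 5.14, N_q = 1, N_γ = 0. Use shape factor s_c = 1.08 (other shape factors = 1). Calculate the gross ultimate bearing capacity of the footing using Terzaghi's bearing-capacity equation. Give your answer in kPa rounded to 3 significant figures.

q_ult ≈ 475 kPa

Overburden at base level: q = 16.5 × 1.21 = 19.965 kPa.
Cohesion term c·N_c·s_c = 81.9 × 5.14 × 1.08 = 454.64 kPa; surcharge term q·N_q = 19.965 × 1 = 19.965 kPa.
q_ult = 454.64 + 19.965 = 474.61 kPa.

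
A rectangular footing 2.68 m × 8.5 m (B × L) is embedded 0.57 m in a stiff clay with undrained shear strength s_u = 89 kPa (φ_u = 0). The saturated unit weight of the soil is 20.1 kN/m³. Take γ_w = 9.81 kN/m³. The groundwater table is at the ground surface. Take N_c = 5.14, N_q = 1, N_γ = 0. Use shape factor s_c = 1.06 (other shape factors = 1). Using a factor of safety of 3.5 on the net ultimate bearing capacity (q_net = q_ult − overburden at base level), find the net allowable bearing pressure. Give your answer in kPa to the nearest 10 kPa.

q_all(net) ≈ 140 kPa

γ' = 20.1 − 9.81 = 10.29 kN/m³ (submerged throughout). q = 10.29 × 0.57 = 5.8653 kPa.
c·N_c·s_c = 89 × 5.14 × 1.06 = 484.91 kPa
q·N_q = 5.8653 × 1 = 5.8653 kPa
q_ult = 484.91 + 5.8653 = 490.77 kPa.
q_net = 490.77 − 5.8653 = 484.91 kPa.
q_all(net) = 484.91 / 3.5 = 138.55 kPa.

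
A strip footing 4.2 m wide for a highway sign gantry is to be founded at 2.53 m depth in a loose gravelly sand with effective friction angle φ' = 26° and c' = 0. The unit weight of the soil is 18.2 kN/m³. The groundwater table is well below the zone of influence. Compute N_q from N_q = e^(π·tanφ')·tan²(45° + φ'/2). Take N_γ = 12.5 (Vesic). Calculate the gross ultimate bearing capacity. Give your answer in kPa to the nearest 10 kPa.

tan26° = 0.4877, so N_q = e^(π×0.4877)·tan²(58°) = 4.629 × 2.561 = 11.85.
q = γ·D_f = 18.2 × 2.53 = 46.046 kPa.
q·N_q = 46.046 × 11.854 = 545.84 kPa
0.5·γ·B·N_γ = 0.5 × 18.2 × 4.2 × 12.5 = 477.75 kPa
q_ult = 545.84 + 477.75 = 1023.6 kPa.

q_ult ≈ 1020 kPa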